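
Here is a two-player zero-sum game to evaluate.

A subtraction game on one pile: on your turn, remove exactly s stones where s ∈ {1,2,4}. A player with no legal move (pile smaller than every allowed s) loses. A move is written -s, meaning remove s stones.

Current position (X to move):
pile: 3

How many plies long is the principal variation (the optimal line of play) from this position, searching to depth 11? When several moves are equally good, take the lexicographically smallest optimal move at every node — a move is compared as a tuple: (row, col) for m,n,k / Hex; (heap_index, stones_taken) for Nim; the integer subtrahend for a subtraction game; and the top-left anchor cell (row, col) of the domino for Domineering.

PV length from [3]: 2 plies

p1 X@[3]: -1[2]-1* -2[1]-1
p2 O@[2]: -1[1]-1 -2[0]+1*
p3 X@[0] terminal -1; root [3] d11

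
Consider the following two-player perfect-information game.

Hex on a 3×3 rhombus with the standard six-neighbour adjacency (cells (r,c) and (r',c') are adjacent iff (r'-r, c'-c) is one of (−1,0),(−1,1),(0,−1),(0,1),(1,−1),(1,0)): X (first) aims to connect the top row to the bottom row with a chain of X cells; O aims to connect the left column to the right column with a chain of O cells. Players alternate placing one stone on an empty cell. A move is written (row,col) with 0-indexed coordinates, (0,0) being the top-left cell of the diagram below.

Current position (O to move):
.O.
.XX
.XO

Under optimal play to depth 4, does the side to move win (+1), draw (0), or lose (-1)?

ply 1, O at .O./.XX/.XO | (0,0)=-1→OO./.XX/.XO; (0,2)=+1→.OO/.XX/.XO*; (1,0)=-1→.O./OXX/.XO; (2,0)=-1→.O./.XX/OXO
ply 2, X at .OO/.XX/.XO | (0,0)=-1→XOO/.XX/.XO*; (1,0)=-1→.OO/XXX/.XO; (2,0)=-1→.OO/.XX/XXO
ply 3, O at XOO/.XX/.XO | (1,0)=+1→XOO/OXX/.XO*; (2,0)=-1→XOO/.XX/OXO
ply 4: XOO/OXX/.XO is terminal -1 (X); from .O./.XX/.XO depth 4

value(.O./.XX/.XO, O) = +1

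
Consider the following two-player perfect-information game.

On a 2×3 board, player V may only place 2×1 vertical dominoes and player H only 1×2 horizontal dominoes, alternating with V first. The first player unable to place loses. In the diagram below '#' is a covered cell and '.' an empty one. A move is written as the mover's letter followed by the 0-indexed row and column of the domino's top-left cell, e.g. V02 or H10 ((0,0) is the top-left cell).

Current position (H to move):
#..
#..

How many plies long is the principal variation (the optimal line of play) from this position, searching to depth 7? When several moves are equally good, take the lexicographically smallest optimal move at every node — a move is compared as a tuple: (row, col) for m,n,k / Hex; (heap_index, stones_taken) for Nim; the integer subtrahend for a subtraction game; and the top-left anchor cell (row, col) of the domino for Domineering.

ply 1, H at #../#.. | H01=+1→###/#..*; H11=+1→#../###
ply 2: ###/#.. is terminal -1 (V); from #../#.. depth 7

PV length from [#../#..]: 1 ply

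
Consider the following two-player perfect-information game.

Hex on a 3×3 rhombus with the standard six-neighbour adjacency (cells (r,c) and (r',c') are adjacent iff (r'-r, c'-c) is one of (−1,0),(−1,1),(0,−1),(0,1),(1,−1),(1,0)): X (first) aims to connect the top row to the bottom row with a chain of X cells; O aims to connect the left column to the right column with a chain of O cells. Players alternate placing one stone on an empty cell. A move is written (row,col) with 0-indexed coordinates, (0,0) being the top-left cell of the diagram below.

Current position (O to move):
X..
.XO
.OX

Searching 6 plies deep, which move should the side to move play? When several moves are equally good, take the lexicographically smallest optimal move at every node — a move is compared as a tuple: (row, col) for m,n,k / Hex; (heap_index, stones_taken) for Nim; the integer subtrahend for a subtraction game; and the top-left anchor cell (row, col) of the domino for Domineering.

O's best at [X../.XO/.OX]: (2,0)

[X../.XO/.OX] O move#1: (0,1):-1/XO./.XO/.OX, (0,2):-1/X.O/.XO/.OX, (1,0):-1/X../OXO/.OX, (2,0):+1/X../.XO/OOX*
[X../.XO/OOX] end (terminal -1, X#2); searched X../.XO/.OX to 6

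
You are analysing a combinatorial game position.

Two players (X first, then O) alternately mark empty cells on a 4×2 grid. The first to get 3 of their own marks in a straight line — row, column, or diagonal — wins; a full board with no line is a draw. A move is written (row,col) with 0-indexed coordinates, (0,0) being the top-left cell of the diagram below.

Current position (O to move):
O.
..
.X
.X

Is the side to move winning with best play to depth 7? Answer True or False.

ply 1, O at O./../.X/.X | (0,1)=-1→OO/../.X/.X; (1,0)=-1→O./O./.X/.X; (1,1)=+0→O./.O/.X/.X*; (2,0)=-1→O./../OX/.X; (3,0)=-1→O./../.X/OX
ply 2, X at O./.O/.X/.X | (0,1)=+0→OX/.O/.X/.X*; (1,0)=+0→O./XO/.X/.X; (2,0)=+0→O./.O/XX/.X; (3,0)=+0→O./.O/.X/XX
ply 3, O at OX/.O/.X/.X | (1,0)=+0→OX/OO/.X/.X*; (2,0)=+0→OX/.O/OX/.X; (3,0)=+0→OX/.O/.X/OX
ply 4, X at OX/OO/.X/.X | (2,0)=+0→OX/OO/XX/.X*; (3,0)=-1→OX/OO/.X/XX
ply 5, O at OX/OO/XX/.X | (3,0)=+0→OX/OO/XX/OX*
ply 6: OX/OO/XX/OX is terminal +0 (X); from O./../.X/.X depth 7

O winning at [O./../.X/.X]: False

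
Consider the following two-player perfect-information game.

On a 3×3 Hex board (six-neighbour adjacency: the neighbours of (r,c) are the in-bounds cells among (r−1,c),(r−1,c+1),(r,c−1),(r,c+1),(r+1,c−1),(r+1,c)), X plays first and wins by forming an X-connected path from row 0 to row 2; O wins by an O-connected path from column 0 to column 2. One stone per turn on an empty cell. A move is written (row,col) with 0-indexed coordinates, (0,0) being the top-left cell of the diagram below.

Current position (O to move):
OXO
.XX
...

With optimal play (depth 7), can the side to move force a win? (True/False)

ply 1, O at OXO/.XX/... | (1,0)=-1→OXO/OXX/...*; (2,0)=-1→OXO/.XX/O..; (2,1)=-1→OXO/.XX/.O.; (2,2)=-1→OXO/.XX/..O
ply 2, X at OXO/OXX/... | (2,0)=+1→OXO/OXX/X..*; (2,1)=+1→OXO/OXX/.X.; (2,2)=+1→OXO/OXX/..X
ply 3: OXO/OXX/X.. is terminal -1 (O); from OXO/.XX/... depth 7

O winning at [OXO/.XX/...]: False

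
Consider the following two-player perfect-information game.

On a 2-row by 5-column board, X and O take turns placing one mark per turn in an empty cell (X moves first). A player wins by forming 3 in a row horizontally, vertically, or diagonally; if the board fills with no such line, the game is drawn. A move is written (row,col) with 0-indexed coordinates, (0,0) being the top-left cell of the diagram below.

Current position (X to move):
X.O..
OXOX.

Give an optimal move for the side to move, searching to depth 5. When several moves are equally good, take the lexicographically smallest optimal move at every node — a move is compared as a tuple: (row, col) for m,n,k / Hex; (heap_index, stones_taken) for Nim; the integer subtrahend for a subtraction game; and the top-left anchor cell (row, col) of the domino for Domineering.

[X.O../OXOX.] X move#1: (0,1):+0/XXO../OXOX.*, (0,3):+0/X.OX./OXOX., (0,4):+0/X.O.X/OXOX., (1,4):-1/X.O../OXOXX
[XXO../OXOX.] O move#2: (0,3):+0/XXOO./OXOX.*, (0,4):+0/XXO.O/OXOX., (1,4):+0/XXO../OXOXO
[XXOO./OXOX.] X move#3: (0,4):+0/XXOOX/OXOX.*, (1,4):-1/XXOO./OXOXX
[XXOOX/OXOX.] O move#4: (1,4):+0/XXOOX/OXOXO*
[XXOOX/OXOXO] end (terminal +0, X#5); searched X.O../OXOX. to 5

X's best at [X.O../OXOX.]: (0,1)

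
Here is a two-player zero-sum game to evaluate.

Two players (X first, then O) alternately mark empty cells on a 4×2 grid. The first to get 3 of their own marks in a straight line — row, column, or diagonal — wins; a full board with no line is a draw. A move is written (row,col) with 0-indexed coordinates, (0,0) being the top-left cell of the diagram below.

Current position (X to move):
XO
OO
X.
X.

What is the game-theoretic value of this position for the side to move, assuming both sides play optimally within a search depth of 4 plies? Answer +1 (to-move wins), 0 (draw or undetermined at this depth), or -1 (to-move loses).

value(XO/OO/X./X., X) = 0

ply 1, X at XO/OO/X./X. | (2,1)=+0→XO/OO/XX/X.*; (3,1)=-1→XO/OO/X./XX
ply 2, O at XO/OO/XX/X. | (3,1)=+0→XO/OO/XX/XO*
ply 3: XO/OO/XX/XO is terminal +0 (X); from XO/OO/X./X. depth 4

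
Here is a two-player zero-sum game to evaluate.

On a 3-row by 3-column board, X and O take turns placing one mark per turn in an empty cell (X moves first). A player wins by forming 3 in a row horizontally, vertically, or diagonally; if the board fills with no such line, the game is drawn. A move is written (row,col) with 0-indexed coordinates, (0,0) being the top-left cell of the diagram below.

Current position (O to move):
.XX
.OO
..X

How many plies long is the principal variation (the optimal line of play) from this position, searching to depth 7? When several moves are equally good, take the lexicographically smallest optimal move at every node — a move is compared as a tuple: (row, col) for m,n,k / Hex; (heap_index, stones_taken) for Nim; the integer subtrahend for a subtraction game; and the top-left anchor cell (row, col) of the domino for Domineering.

PV length from [.XX/.OO/..X]: 1 ply

[.XX/.OO/..X] O move#1: (0,0):+0/OXX/.OO/..X, (1,0):+1/.XX/OOO/..X*, (2,0):-1/.XX/.OO/O.X, (2,1):-1/.XX/.OO/.OX
[.XX/OOO/..X] end (terminal -1, X#2); searched .XX/.OO/..X to 7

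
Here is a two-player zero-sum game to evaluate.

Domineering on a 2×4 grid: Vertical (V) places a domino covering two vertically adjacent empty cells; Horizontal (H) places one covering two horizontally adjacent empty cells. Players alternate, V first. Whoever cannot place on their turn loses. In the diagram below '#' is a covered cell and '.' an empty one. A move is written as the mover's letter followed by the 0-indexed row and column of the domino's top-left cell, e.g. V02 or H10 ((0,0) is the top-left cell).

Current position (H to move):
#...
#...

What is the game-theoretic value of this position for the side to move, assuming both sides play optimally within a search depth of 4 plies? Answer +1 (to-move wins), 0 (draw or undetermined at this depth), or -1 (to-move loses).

[#.../#...] H move#1: H01:+1/###./#...*, H02:+1/#.##/#..., H11:+1/#.../###., H12:+1/#.../#.##
[###./#...] V move#2: V03:-1/####/#..#*
[####/#..#] H move#3: H11:+1/####/####*
[####/####] end (terminal -1, V#4); searched #.../#... to 4

value(#.../#..., H) = +1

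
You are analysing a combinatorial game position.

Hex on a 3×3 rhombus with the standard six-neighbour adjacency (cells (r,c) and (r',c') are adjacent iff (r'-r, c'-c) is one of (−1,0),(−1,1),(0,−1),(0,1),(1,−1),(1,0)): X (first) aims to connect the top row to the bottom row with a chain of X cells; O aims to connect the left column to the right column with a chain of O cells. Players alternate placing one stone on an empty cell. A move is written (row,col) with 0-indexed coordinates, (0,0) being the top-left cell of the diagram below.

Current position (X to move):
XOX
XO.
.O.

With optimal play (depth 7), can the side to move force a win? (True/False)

X winning at [XOX/XO./.O.]: True

p1 X@[XOX/XO./.O.]: (1,2)[XOX/XOX/.O.]+1* (2,0)[XOX/XO./XO.]+1 (2,2)[XOX/XO./.OX]+1
p2 O@[XOX/XOX/.O.]: (2,0)[XOX/XOX/OO.]-1* (2,2)[XOX/XOX/.OO]-1
p3 X@[XOX/XOX/OO.]: (2,2)[XOX/XOX/OOX]+1*
p4 O@[XOX/XOX/OOX] terminal -1; root [XOX/XO./.O.] d7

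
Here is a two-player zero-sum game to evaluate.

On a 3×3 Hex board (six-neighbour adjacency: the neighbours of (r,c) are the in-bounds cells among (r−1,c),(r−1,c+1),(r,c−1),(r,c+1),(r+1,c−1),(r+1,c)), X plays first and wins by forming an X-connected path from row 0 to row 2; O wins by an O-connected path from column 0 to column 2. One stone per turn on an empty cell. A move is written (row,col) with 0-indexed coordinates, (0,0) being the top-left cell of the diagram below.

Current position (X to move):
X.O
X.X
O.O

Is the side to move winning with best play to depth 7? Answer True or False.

p1 X@[X.O/X.X/O.O]: (0,1)[XXO/X.X/O.O]-1* (1,1)[X.O/XXX/O.O]-1 (2,1)[X.O/X.X/OXO]-1
p2 O@[XXO/X.X/O.O]: (1,1)[XXO/XOX/O.O]+1* (2,1)[XXO/X.X/OOO]+1
p3 X@[XXO/XOX/O.O] terminal -1; root [X.O/X.X/O.O] d7

X winning at [X.O/X.X/O.O]: False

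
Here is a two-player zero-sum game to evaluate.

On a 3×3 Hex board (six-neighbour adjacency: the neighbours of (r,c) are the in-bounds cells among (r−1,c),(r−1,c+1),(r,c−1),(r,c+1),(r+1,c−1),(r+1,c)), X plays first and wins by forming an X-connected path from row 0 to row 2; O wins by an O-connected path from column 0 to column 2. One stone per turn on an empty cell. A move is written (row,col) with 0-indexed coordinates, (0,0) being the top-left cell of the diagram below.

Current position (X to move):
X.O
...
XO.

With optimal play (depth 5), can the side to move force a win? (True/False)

X winning at [X.O/.../XO.]: True

ply 1, X at X.O/.../XO. | (0,1)=+1→XXO/.../XO.*; (1,0)=+1→X.O/X../XO.; (1,1)=+1→X.O/.X./XO.; (1,2)=-1→X.O/..X/XO.; (2,2)=-1→X.O/.../XOX
ply 2, O at XXO/.../XO. | (1,0)=-1→XXO/O../XO.*; (1,1)=-1→XXO/.O./XO.; (1,2)=-1→XXO/..O/XO.; (2,2)=-1→XXO/.../XOO
ply 3, X at XXO/O../XO. | (1,1)=+1→XXO/OX./XO.*; (1,2)=-1→XXO/O.X/XO.; (2,2)=-1→XXO/O../XOX
ply 4: XXO/OX./XO. is terminal -1 (O); from X.O/.../XO. depth 5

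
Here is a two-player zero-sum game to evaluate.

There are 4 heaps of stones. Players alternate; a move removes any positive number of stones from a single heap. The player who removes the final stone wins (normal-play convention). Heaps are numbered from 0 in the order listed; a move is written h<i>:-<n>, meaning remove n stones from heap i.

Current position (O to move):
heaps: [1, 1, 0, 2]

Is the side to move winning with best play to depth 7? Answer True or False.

p1 O@[(1,1,0,2)]: h0:-1[(0,1,0,2)]-1 h1:-1[(1,0,0,2)]-1 h3:-1[(1,1,0,1)]-1 h3:-2[(1,1,0,0)]+1*
p2 X@[(1,1,0,0)]: h0:-1[(0,1,0,0)]-1* h1:-1[(1,0,0,0)]-1
p3 O@[(0,1,0,0)]: h1:-1[(0,0,0,0)]+1*
p4 X@[(0,0,0,0)] terminal -1; root [(1,1,0,2)] d7

O winning at [(1,1,0,2)]: True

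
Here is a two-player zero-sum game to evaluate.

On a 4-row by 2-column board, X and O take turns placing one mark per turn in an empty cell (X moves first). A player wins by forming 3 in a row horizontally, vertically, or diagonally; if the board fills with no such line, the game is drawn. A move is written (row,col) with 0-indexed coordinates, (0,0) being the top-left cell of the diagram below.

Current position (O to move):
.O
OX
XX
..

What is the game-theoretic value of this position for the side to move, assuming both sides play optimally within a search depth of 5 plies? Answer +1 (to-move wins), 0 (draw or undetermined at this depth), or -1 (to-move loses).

value(.O/OX/XX/.., O) = 0

ply 1, O at .O/OX/XX/.. | (0,0)=-1→OO/OX/XX/..; (3,0)=-1→.O/OX/XX/O.; (3,1)=+0→.O/OX/XX/.O*
ply 2, X at .O/OX/XX/.O | (0,0)=+0→XO/OX/XX/.O*; (3,0)=+0→.O/OX/XX/XO
ply 3, O at XO/OX/XX/.O | (3,0)=+0→XO/OX/XX/OO*
ply 4: XO/OX/XX/OO is terminal +0 (X); from .O/OX/XX/.. depth 5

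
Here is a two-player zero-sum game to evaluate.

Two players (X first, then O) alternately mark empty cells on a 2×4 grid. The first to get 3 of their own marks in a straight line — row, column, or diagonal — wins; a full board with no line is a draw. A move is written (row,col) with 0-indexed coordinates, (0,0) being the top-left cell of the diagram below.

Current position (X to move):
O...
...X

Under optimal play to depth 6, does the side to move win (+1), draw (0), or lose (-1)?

ply 1, X at O.../...X | (0,1)=+0→OX../...X*; (0,2)=+0→O.X./...X; (0,3)=+0→O..X/...X; (1,0)=+0→O.../X..X; (1,1)=+0→O.../.X.X; (1,2)=+0→O.../..XX
ply 2, O at OX../...X | (0,2)=+0→OXO./...X*; (0,3)=+0→OX.O/...X; (1,0)=+0→OX../O..X; (1,1)=+0→OX../.O.X; (1,2)=+0→OX../..OX
ply 3, X at OXO./...X | (0,3)=+0→OXOX/...X*; (1,0)=+0→OXO./X..X; (1,1)=+0→OXO./.X.X; (1,2)=+0→OXO./..XX
ply 4, O at OXOX/...X | (1,0)=+0→OXOX/O..X*; (1,1)=+0→OXOX/.O.X; (1,2)=+0→OXOX/..OX
ply 5, X at OXOX/O..X | (1,1)=+0→OXOX/OX.X*; (1,2)=+0→OXOX/O.XX
ply 6, O at OXOX/OX.X | (1,2)=+0→OXOX/OXOX*
ply 7: OXOX/OXOX is terminal +0 (X); from O.../...X depth 6

value(O.../...X, X) = 0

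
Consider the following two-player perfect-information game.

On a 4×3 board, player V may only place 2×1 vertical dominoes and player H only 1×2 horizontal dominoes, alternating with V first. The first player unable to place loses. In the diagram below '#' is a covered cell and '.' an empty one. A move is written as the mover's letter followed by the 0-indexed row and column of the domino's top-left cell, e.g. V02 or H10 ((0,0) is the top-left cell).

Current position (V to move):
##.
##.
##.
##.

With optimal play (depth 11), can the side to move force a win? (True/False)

V winning at [##./##./##./##.]: True

p1 V@[##./##./##./##.]: V02[###/###/##./##.]+1* V12[##./###/###/##.]+1 V22[##./##./###/###]+1
p2 H@[###/###/##./##.] terminal -1; root [##./##./##./##.] d11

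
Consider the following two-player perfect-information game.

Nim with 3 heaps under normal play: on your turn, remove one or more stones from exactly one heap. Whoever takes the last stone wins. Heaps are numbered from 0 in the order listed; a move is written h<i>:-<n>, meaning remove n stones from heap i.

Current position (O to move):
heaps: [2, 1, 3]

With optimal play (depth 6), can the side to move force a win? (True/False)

ply 1, O at (2,1,3) | h0:-1=-1→(1,1,3)*; h0:-2=-1→(0,1,3); h1:-1=-1→(2,0,3); h2:-1=-1→(2,1,2); h2:-2=-1→(2,1,1); h2:-3=-1→(2,1,0)
ply 2, X at (1,1,3) | h0:-1=-1→(0,1,3); h1:-1=-1→(1,0,3); h2:-1=-1→(1,1,2); h2:-2=-1→(1,1,1); h2:-3=+1→(1,1,0)*
ply 3, O at (1,1,0) | h0:-1=-1→(0,1,0)*; h1:-1=-1→(1,0,0)
ply 4, X at (0,1,0) | h1:-1=+1→(0,0,0)*
ply 5: (0,0,0) is terminal -1 (O); from (2,1,3) depth 6

O winning at [(2,1,3)]: False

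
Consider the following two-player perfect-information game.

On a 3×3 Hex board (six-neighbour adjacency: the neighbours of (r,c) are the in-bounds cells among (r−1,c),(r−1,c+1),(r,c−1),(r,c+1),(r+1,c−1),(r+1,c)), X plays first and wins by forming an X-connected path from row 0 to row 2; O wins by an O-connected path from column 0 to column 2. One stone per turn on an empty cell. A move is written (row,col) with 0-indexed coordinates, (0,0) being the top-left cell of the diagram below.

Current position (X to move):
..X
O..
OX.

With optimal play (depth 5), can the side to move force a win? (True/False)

X winning at [..X/O../OX.]: True

p1 X@[..X/O../OX.]: (0,0)[X.X/O../OX.]+1* (0,1)[.XX/O../OX.]+1 (1,1)[..X/OX./OX.]+1 (1,2)[..X/O.X/OX.]+1 (2,2)[..X/O../OXX]+1
p2 O@[X.X/O../OX.]: (0,1)[XOX/O../OX.]-1* (1,1)[X.X/OO./OX.]-1 (1,2)[X.X/O.O/OX.]-1 (2,2)[X.X/O../OXO]-1
p3 X@[XOX/O../OX.]: (1,1)[XOX/OX./OX.]+1* (1,2)[XOX/O.X/OX.]+1 (2,2)[XOX/O../OXX]+1
p4 O@[XOX/OX./OX.] terminal -1; root [..X/O../OX.] d5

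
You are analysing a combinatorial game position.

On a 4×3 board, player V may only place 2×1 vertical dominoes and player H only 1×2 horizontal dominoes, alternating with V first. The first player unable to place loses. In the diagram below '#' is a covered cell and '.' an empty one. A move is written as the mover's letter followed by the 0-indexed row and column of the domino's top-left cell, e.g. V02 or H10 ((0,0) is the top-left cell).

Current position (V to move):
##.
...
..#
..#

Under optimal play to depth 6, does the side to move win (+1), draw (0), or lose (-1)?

value(##./.../..#/..#, V) = +1

ply 1, V at ##./.../..#/..# | V02=-1→###/..#/..#/..#; V10=+1→##./#../#.#/..#*; V11=+1→##./.#./.##/..#; V20=+1→##./.../#.#/#.#; V21=+1→##./.../.##/.##
ply 2, H at ##./#../#.#/..# | H11=-1→##./###/#.#/..#*; H30=-1→##./#../#.#/###
ply 3, V at ##./###/#.#/..# | V21=+1→##./###/###/.##*
ply 4: ##./###/###/.## is terminal -1 (H); from ##./.../..#/..# depth 6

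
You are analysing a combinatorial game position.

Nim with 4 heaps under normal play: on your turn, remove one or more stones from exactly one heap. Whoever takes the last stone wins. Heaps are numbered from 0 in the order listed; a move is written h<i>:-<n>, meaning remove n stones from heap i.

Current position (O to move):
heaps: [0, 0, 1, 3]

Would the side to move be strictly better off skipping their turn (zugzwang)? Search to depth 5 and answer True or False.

ply 1, O at (0,0,1,3) | h2:-1=-1→(0,0,0,3); h3:-1=-1→(0,0,1,2); h3:-2=+1→(0,0,1,1)*; h3:-3=-1→(0,0,1,0)
ply 2, X at (0,0,1,1) | h2:-1=-1→(0,0,0,1)*; h3:-1=-1→(0,0,1,0)
ply 3, O at (0,0,0,1) | h3:-1=+1→(0,0,0,0)*
ply 4: (0,0,0,0) is terminal -1 (X); from (0,0,1,3) depth 5
if O skipped the turn, X would face:
~ ply 1, X at (0,0,1,3) | h2:-1=-1→(0,0,0,3); h3:-1=-1→(0,0,1,2); h3:-2=+1→(0,0,1,1)*; h3:-3=-1→(0,0,1,0)
~ ply 2, O at (0,0,1,1) | h2:-1=-1→(0,0,0,1)*; h3:-1=-1→(0,0,1,0)
~ ply 3, X at (0,0,0,1) | h3:-1=+1→(0,0,0,0)*
~ ply 4: (0,0,0,0) is terminal -1 (O); from (0,0,1,3) depth 5
compare (O): move=+1 vs pass=-1

zugzwang((0,0,1,3), O) = False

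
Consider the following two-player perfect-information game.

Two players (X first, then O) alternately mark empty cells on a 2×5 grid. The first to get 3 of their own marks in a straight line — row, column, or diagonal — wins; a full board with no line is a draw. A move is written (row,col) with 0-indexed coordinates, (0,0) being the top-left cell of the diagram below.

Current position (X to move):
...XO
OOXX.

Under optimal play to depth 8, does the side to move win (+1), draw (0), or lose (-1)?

value(...XO/OOXX., X) = +1

[...XO/OOXX.] X move#1: (0,0):+0/X..XO/OOXX., (0,1):+1/.X.XO/OOXX.*, (0,2):+1/..XXO/OOXX., (1,4):+1/...XO/OOXXX
[.X.XO/OOXX.] O move#2: (0,0):-1/OX.XO/OOXX.*, (0,2):-1/.XOXO/OOXX., (1,4):-1/.X.XO/OOXXO
[OX.XO/OOXX.] X move#3: (0,2):+1/OXXXO/OOXX.*, (1,4):+1/OX.XO/OOXXX
[OXXXO/OOXX.] end (terminal -1, O#4); searched ...XO/OOXX. to 8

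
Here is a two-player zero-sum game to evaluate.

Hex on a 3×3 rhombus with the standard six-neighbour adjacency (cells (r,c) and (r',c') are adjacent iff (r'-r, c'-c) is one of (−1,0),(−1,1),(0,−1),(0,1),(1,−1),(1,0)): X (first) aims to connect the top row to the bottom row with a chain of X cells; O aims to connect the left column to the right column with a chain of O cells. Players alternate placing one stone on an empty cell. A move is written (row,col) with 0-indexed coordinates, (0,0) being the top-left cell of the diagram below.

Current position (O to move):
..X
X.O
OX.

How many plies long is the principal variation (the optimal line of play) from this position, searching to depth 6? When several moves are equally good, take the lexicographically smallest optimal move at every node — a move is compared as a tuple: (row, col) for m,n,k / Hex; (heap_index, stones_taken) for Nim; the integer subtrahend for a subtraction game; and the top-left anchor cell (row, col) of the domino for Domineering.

PV length from [..X/X.O/OX.]: 1 ply

p1 O@[..X/X.O/OX.]: (0,0)[O.X/X.O/OX.]-1 (0,1)[.OX/X.O/OX.]-1 (1,1)[..X/XOO/OX.]+1* (2,2)[..X/X.O/OXO]-1
p2 X@[..X/XOO/OX.] terminal -1; root [..X/X.O/OX.] d6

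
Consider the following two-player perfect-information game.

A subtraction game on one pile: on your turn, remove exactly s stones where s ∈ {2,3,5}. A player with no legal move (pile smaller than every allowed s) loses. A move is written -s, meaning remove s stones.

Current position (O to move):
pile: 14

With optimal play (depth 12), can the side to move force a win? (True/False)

O winning at [14]: False

p1 O@[14]: -2[12]-1* -3[11]-1 -5[9]-1
p2 X@[12]: -2[10]-1 -3[9]-1 -5[7]+1*
p3 O@[7]: -2[5]-1* -3[4]-1 -5[2]-1
p4 X@[5]: -2[3]-1 -3[2]-1 -5[0]+1*
p5 O@[0] terminal -1; root [14] d12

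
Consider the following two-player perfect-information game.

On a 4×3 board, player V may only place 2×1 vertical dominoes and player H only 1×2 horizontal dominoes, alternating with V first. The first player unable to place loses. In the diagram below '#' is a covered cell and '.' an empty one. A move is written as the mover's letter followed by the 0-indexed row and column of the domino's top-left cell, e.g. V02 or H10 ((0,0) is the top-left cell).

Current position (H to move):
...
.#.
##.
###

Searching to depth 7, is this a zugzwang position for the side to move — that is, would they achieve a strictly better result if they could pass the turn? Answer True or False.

zugzwang(.../.#./##./###, H) = False

ply 1, H at .../.#./##./### | H00=-1→##./.#./##./###*; H01=-1→.##/.#./##./###
ply 2, V at ##./.#./##./### | V02=+1→###/.##/##./###*; V12=+1→##./.##/###/###
ply 3: ###/.##/##./### is terminal -1 (H); from .../.#./##./### depth 7
suppose H passes — search the same position with V to move:
pass> ply 1, V at .../.#./##./### | V00=+1→#../##./##./###*; V02=-1→..#/.##/##./###; V12=-1→.../.##/###/###
pass> ply 2, H at #../##./##./### | H01=-1→###/##./##./###*
pass> ply 3, V at ###/##./##./### | V12=+1→###/###/###/###*
pass> ply 4: ###/###/###/### is terminal -1 (H); from .../.#./##./### depth 7
for H: play -1, pass -1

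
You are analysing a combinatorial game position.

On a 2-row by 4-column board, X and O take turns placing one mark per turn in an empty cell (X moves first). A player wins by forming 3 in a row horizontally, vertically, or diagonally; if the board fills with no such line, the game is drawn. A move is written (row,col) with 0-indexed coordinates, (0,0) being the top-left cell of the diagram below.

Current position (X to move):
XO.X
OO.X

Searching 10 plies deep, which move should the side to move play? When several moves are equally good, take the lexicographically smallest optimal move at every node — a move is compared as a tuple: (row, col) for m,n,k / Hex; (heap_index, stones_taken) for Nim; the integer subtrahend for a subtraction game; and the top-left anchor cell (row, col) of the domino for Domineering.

ply 1, X at XO.X/OO.X | (0,2)=-1→XOXX/OO.X; (1,2)=+0→XO.X/OOXX*
ply 2, O at XO.X/OOXX | (0,2)=+0→XOOX/OOXX*
ply 3: XOOX/OOXX is terminal +0 (X); from XO.X/OO.X depth 10

X's best at [XO.X/OO.X]: (1,2)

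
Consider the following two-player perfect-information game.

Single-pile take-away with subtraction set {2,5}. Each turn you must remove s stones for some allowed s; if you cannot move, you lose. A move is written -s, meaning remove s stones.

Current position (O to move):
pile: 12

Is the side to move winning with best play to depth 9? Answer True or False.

O winning at [12]: True

[12] O move#1: -2:-1/10, -5:+1/7*
[7] X move#2: -2:-1/5*, -5:-1/2
[5] O move#3: -2:-1/3, -5:+1/0*
[0] end (terminal -1, X#4); searched 12 to 9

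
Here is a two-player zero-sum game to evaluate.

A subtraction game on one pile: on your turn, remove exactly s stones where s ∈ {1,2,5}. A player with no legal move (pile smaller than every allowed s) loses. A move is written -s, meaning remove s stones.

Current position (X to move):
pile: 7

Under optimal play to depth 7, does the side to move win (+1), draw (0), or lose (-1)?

[7] X move#1: -1:+1/6*, -2:-1/5, -5:-1/2
[6] O move#2: -1:-1/5*, -2:-1/4, -5:-1/1
[5] X move#3: -1:-1/4, -2:+1/3*, -5:+1/0
[3] O move#4: -1:-1/2*, -2:-1/1
[2] X move#5: -1:-1/1, -2:+1/0*
[0] end (terminal -1, O#6); searched 7 to 7

value(7, X) = +1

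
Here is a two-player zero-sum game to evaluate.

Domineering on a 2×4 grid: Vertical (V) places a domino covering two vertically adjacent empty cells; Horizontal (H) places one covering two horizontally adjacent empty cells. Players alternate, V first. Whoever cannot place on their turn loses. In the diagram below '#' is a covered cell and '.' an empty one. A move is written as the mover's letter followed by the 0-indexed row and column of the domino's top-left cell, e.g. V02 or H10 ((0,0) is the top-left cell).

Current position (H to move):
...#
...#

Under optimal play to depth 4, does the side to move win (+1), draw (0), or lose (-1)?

[...#/...#] H move#1: H00:+1/##.#/...#*, H01:+1/.###/...#, H10:+1/...#/##.#, H11:+1/...#/.###
[##.#/...#] V move#2: V02:-1/####/..##*
[####/..##] H move#3: H10:+1/####/####*
[####/####] end (terminal -1, V#4); searched ...#/...# to 4

value(...#/...#, H) = +1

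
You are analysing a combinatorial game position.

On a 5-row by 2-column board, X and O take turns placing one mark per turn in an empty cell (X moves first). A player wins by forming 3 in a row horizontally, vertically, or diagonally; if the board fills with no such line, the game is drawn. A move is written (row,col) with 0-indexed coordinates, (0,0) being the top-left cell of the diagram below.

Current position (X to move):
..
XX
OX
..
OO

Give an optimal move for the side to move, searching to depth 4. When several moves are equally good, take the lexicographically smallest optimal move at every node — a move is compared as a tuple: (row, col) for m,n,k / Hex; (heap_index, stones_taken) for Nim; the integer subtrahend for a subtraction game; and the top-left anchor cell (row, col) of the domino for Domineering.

p1 X@[../XX/OX/../OO]: (0,0)[X./XX/OX/../OO]-1 (0,1)[.X/XX/OX/../OO]+1* (3,0)[../XX/OX/X./OO]+1 (3,1)[../XX/OX/.X/OO]+1
p2 O@[.X/XX/OX/../OO] terminal -1; root [../XX/OX/../OO] d4

X's best at [../XX/OX/../OO]: (0,1)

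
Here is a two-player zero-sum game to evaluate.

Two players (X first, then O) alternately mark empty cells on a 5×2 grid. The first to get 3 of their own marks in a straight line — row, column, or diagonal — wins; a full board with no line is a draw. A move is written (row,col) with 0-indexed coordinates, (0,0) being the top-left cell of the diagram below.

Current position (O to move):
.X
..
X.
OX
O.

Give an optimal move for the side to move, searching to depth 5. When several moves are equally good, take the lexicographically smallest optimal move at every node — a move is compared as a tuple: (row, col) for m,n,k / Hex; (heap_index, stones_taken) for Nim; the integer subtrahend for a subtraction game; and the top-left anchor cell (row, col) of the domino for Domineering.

O's best at [.X/../X./OX/O.]: (1,1)

p1 O@[.X/../X./OX/O.]: (0,0)[OX/../X./OX/O.]-1 (1,0)[.X/O./X./OX/O.]-1 (1,1)[.X/.O/X./OX/O.]+0* (2,1)[.X/../XO/OX/O.]+0 (4,1)[.X/../X./OX/OO]+0
p2 X@[.X/.O/X./OX/O.]: (0,0)[XX/.O/X./OX/O.]+0* (1,0)[.X/XO/X./OX/O.]+0 (2,1)[.X/.O/XX/OX/O.]+0 (4,1)[.X/.O/X./OX/OX]+0
p3 O@[XX/.O/X./OX/O.]: (1,0)[XX/OO/X./OX/O.]+0* (2,1)[XX/.O/XO/OX/O.]-1 (4,1)[XX/.O/X./OX/OO]-1
p4 X@[XX/OO/X./OX/O.]: (2,1)[XX/OO/XX/OX/O.]+0* (4,1)[XX/OO/X./OX/OX]+0
p5 O@[XX/OO/XX/OX/O.]: (4,1)[XX/OO/XX/OX/OO]+0*
p6 X@[XX/OO/XX/OX/OO] terminal +0; root [.X/../X./OX/O.] d5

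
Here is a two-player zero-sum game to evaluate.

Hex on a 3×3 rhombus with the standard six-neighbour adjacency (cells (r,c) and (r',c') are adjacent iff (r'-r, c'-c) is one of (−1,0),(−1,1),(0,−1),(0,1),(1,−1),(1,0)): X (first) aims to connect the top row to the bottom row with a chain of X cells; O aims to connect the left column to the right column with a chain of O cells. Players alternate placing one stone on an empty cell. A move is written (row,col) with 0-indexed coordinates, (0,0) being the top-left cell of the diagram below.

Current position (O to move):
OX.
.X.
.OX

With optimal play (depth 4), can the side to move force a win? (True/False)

O winning at [OX./.X./.OX]: False

[OX./.X./.OX] O move#1: (0,2):-1/OXO/.X./.OX*, (1,0):-1/OX./OX./.OX, (1,2):-1/OX./.XO/.OX, (2,0):-1/OX./.X./OOX
[OXO/.X./.OX] X move#2: (1,0):+1/OXO/XX./.OX*, (1,2):+1/OXO/.XX/.OX, (2,0):+1/OXO/.X./XOX
[OXO/XX./.OX] O move#3: (1,2):-1/OXO/XXO/.OX*, (2,0):-1/OXO/XX./OOX
[OXO/XXO/.OX] X move#4: (2,0):+1/OXO/XXO/XOX*
[OXO/XXO/XOX] end (terminal -1, O#5); searched OX./.X./.OX to 4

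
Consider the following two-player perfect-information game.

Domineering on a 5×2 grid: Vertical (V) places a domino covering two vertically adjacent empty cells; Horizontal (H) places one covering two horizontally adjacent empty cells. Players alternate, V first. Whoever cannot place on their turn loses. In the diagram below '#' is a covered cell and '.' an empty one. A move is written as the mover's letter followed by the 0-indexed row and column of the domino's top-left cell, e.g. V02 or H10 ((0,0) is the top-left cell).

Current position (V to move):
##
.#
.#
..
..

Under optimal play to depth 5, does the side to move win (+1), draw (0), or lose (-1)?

[##/.#/.#/../..] V move#1: V10:-1/##/##/##/../.., V20:-1/##/.#/##/#./.., V30:+1/##/.#/.#/#./#.*, V31:+1/##/.#/.#/.#/.#
[##/.#/.#/#./#.] end (terminal -1, H#2); searched ##/.#/.#/../.. to 5

value(##/.#/.#/../.., V) = +1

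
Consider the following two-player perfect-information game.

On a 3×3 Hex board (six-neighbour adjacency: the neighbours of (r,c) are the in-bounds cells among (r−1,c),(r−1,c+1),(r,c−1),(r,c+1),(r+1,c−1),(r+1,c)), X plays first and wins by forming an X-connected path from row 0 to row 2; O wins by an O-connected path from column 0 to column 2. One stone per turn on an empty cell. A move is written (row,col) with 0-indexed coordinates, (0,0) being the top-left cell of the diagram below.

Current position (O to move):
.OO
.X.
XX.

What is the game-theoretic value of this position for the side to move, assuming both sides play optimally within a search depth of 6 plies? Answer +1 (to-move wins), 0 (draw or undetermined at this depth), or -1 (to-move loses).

p1 O@[.OO/.X./XX.]: (0,0)[OOO/.X./XX.]+1* (1,0)[.OO/OX./XX.]+1 (1,2)[.OO/.XO/XX.]+1 (2,2)[.OO/.X./XXO]+1
p2 X@[OOO/.X./XX.] terminal -1; root [.OO/.X./XX.] d6

value(.OO/.X./XX., O) = +1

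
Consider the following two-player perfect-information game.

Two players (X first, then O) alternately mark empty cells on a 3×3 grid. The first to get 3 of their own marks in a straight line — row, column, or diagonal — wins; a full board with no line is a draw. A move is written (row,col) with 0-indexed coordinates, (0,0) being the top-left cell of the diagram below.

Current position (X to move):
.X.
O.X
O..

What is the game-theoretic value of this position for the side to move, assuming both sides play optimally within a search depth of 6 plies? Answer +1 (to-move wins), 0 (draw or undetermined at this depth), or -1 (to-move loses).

value(.X./O.X/O.., X) = +1

ply 1, X at .X./O.X/O.. | (0,0)=+1→XX./O.X/O..*; (0,2)=-1→.XX/O.X/O..; (1,1)=-1→.X./OXX/O..; (2,1)=-1→.X./O.X/OX.; (2,2)=-1→.X./O.X/O.X
ply 2, O at XX./O.X/O.. | (0,2)=-1→XXO/O.X/O..*; (1,1)=-1→XX./OOX/O..; (2,1)=-1→XX./O.X/OO.; (2,2)=-1→XX./O.X/O.O
ply 3, X at XXO/O.X/O.. | (1,1)=+1→XXO/OXX/O..*; (2,1)=-1→XXO/O.X/OX.; (2,2)=-1→XXO/O.X/O.X
ply 4, O at XXO/OXX/O.. | (2,1)=-1→XXO/OXX/OO.*; (2,2)=-1→XXO/OXX/O.O
ply 5, X at XXO/OXX/OO. | (2,2)=+1→XXO/OXX/OOX*
ply 6: XXO/OXX/OOX is terminal -1 (O); from .X./O.X/O.. depth 6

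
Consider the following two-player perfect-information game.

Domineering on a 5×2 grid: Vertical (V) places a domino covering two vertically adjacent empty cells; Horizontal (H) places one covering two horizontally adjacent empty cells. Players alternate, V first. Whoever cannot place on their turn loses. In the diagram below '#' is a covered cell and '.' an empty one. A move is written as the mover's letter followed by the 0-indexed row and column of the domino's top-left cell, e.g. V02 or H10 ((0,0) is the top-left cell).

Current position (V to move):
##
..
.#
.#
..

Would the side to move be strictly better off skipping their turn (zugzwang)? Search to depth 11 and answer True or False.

[##/../.#/.#/..] V move#1: V10:-1/##/#./##/.#/..*, V20:-1/##/../##/##/.., V30:-1/##/../.#/##/#.
[##/#./##/.#/..] H move#2: H40:+1/##/#./##/.#/##*
[##/#./##/.#/##] end (terminal -1, V#3); searched ##/../.#/.#/.. to 11
pass branch (H moves first from the same position):
  | [##/../.#/.#/..] H move#1: H10:-1/##/##/.#/.#/..*, H40:-1/##/../.#/.#/##
  | [##/##/.#/.#/..] V move#2: V20:-1/##/##/##/##/.., V30:+1/##/##/.#/##/#.*
  | [##/##/.#/##/#.] end (terminal -1, H#3); searched ##/../.#/.#/.. to 11
V moving scores -1; V passing scores +1

zugzwang(##/../.#/.#/.., V) = True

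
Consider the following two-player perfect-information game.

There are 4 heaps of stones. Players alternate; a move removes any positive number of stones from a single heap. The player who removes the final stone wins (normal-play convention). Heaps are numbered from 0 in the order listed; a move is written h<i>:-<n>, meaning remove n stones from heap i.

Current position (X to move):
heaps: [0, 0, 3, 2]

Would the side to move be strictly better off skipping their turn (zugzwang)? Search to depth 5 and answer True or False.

ply 1, X at (0,0,3,2) | h2:-1=+1→(0,0,2,2)*; h2:-2=-1→(0,0,1,2); h2:-3=-1→(0,0,0,2); h3:-1=-1→(0,0,3,1); h3:-2=-1→(0,0,3,0)
ply 2, O at (0,0,2,2) | h2:-1=-1→(0,0,1,2)*; h2:-2=-1→(0,0,0,2); h3:-1=-1→(0,0,2,1); h3:-2=-1→(0,0,2,0)
ply 3, X at (0,0,1,2) | h2:-1=-1→(0,0,0,2); h3:-1=+1→(0,0,1,1)*; h3:-2=-1→(0,0,1,0)
ply 4, O at (0,0,1,1) | h2:-1=-1→(0,0,0,1)*; h3:-1=-1→(0,0,1,0)
ply 5, X at (0,0,0,1) | h3:-1=+1→(0,0,0,0)*
ply 6: (0,0,0,0) is terminal -1 (O); from (0,0,3,2) depth 5
suppose X passes — search the same position with O to move:
pass> ply 1, O at (0,0,3,2) | h2:-1=+1→(0,0,2,2)*; h2:-2=-1→(0,0,1,2); h2:-3=-1→(0,0,0,2); h3:-1=-1→(0,0,3,1); h3:-2=-1→(0,0,3,0)
pass> ply 2, X at (0,0,2,2) | h2:-1=-1→(0,0,1,2)*; h2:-2=-1→(0,0,0,2); h3:-1=-1→(0,0,2,1); h3:-2=-1→(0,0,2,0)
pass> ply 3, O at (0,0,1,2) | h2:-1=-1→(0,0,0,2); h3:-1=+1→(0,0,1,1)*; h3:-2=-1→(0,0,1,0)
pass> ply 4, X at (0,0,1,1) | h2:-1=-1→(0,0,0,1)*; h3:-1=-1→(0,0,1,0)
pass> ply 5, O at (0,0,0,1) | h3:-1=+1→(0,0,0,0)*
pass> ply 6: (0,0,0,0) is terminal -1 (X); from (0,0,3,2) depth 5
for X: play +1, pass -1

zugzwang((0,0,3,2), X) = False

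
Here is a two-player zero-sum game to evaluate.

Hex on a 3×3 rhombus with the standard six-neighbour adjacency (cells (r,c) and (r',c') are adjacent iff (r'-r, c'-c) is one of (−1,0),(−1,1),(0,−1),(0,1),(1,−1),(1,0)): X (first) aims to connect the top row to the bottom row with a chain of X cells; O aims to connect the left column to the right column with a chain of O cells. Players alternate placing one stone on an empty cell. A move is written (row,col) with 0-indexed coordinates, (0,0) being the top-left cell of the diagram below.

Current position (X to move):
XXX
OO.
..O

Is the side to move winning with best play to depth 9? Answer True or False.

X winning at [XXX/OO./..O]: False

[XXX/OO./..O] X move#1: (1,2):-1/XXX/OOX/..O*, (2,0):-1/XXX/OO./X.O, (2,1):-1/XXX/OO./.XO
[XXX/OOX/..O] O move#2: (2,0):-1/XXX/OOX/O.O, (2,1):+1/XXX/OOX/.OO*
[XXX/OOX/.OO] end (terminal -1, X#3); searched XXX/OO./..O to 9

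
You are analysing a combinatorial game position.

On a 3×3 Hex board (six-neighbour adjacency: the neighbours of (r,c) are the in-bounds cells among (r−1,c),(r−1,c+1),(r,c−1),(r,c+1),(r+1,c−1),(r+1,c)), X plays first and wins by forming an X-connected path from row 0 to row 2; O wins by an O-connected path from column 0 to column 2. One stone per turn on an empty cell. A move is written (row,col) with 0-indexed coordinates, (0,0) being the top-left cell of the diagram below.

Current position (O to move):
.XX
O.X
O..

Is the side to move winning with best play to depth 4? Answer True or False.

O winning at [.XX/O.X/O..]: False

ply 1, O at .XX/O.X/O.. | (0,0)=-1→OXX/O.X/O..*; (1,1)=-1→.XX/OOX/O..; (2,1)=-1→.XX/O.X/OO.; (2,2)=-1→.XX/O.X/O.O
ply 2, X at OXX/O.X/O.. | (1,1)=+1→OXX/OXX/O..*; (2,1)=+1→OXX/O.X/OX.; (2,2)=+1→OXX/O.X/O.X
ply 3, O at OXX/OXX/O.. | (2,1)=-1→OXX/OXX/OO.*; (2,2)=-1→OXX/OXX/O.O
ply 4, X at OXX/OXX/OO. | (2,2)=+1→OXX/OXX/OOX*
ply 5: OXX/OXX/OOX is terminal -1 (O); from .XX/O.X/O.. depth 4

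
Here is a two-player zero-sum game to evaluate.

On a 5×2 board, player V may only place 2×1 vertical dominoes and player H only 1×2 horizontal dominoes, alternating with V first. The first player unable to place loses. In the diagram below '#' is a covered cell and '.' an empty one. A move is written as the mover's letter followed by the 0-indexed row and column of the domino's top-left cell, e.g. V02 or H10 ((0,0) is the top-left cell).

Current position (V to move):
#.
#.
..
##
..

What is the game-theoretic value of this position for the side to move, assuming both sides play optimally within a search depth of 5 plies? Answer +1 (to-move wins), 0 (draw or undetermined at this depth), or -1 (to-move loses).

value(#./#./../##/.., V) = -1

p1 V@[#./#./../##/..]: V01[##/##/../##/..]-1* V11[#./##/.#/##/..]-1
p2 H@[##/##/../##/..]: H20[##/##/##/##/..]+1* H40[##/##/../##/##]+1
p3 V@[##/##/##/##/..] terminal -1; root [#./#./../##/..] d5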